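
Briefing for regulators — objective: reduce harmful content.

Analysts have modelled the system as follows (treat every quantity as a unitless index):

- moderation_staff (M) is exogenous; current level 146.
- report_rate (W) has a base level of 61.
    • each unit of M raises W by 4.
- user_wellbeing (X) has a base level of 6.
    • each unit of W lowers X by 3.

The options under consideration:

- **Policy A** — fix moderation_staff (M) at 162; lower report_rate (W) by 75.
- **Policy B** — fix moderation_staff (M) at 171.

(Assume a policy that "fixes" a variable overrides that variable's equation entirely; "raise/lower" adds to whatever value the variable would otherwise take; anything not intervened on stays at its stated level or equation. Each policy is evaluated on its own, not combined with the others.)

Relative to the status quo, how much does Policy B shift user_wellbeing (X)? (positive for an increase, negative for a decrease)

-300

Baseline:
  M = 146
  W = 61 + 4·146 = 645
  X = 6 − 3·645 = -1929
Policy B (M := 171):
  M = 171
  W = 61 + 4·171 = 745
  X = 6 − 3·745 = -2229
Change in X: -2229 − (-1929) = -300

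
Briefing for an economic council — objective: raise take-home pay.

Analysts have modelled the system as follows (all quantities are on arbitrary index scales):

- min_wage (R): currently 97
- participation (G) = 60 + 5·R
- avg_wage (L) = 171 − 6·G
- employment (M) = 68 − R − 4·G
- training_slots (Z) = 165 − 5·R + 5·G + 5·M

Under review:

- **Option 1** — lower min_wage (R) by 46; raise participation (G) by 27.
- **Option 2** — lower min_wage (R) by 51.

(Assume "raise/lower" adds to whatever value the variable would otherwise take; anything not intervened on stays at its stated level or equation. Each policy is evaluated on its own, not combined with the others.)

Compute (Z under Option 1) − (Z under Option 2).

-830

Option 1 (R − 46, G + 27):
  R = 97 − 46 = 51
  G = 60 + 5·51 (+27 from intervention) = 342
  M = 68 − 51 − 4·342 = -1351
  Z = 165 − 5·51 + 5·342 + 5·(-1351) = -5135
Option 2 (R − 51):
  R = 97 − 51 = 46
  G = 60 + 5·46 = 290
  M = 68 − 46 − 4·290 = -1138
  Z = 165 − 5·46 + 5·290 + 5·(-1138) = -4305
Z: -5135 − (-4305) = -830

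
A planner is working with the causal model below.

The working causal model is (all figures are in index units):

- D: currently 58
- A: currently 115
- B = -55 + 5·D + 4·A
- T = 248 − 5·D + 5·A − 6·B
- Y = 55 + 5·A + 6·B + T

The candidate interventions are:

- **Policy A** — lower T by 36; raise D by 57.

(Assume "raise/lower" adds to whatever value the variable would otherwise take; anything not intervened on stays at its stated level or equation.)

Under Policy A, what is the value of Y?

842

Policy A (T − 36, D + 57):
  D = 58 + 57 = 115
  A = 115
  B = -55 + 5·115 + 4·115 = 980
  T = 248 − 5·115 + 5·115 − 6·980 (−36 from intervention) = -5668
  Y = 55 + 5·115 + 6·980 + (-5668) = 842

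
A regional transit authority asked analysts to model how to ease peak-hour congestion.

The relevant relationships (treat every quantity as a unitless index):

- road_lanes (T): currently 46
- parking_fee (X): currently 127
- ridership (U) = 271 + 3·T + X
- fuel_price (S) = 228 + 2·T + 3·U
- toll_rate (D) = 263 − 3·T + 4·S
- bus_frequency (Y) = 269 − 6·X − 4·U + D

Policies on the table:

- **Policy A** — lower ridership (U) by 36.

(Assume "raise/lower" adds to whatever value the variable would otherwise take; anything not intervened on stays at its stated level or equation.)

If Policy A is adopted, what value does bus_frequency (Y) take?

4912

Policy A (U − 36):
  T = 46
  X = 127
  U = 271 + 3·46 + 127 (−36 from intervention) = 500
  S = 228 + 2·46 + 3·500 = 1820
  D = 263 − 3·46 + 4·1820 = 7405
  Y = 269 − 6·127 − 4·500 + 7405 = 4912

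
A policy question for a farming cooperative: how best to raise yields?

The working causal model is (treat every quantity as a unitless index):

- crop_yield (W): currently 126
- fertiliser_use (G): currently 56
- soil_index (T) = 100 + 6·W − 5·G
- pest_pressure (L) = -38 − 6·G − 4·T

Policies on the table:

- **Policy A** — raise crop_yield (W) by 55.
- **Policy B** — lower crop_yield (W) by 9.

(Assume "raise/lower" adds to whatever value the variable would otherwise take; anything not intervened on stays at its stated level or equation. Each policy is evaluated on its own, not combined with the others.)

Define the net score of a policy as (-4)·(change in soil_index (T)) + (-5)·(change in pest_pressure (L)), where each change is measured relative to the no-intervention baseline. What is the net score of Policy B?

-864

Baseline:
  W = 126
  G = 56
  T = 100 + 6·126 − 5·56 = 576
  L = -38 − 6·56 − 4·576 = -2678
Policy B (W − 9):
  W = 126 − 9 = 117
  G = 56
  T = 100 + 6·117 − 5·56 = 522
  L = -38 − 6·56 − 4·522 = -2462
ΔT = 522 − 576 = -54; ΔL = -2462 − (-2678) = 216
Score = (-4)·(-54) + (-5)·216 = -864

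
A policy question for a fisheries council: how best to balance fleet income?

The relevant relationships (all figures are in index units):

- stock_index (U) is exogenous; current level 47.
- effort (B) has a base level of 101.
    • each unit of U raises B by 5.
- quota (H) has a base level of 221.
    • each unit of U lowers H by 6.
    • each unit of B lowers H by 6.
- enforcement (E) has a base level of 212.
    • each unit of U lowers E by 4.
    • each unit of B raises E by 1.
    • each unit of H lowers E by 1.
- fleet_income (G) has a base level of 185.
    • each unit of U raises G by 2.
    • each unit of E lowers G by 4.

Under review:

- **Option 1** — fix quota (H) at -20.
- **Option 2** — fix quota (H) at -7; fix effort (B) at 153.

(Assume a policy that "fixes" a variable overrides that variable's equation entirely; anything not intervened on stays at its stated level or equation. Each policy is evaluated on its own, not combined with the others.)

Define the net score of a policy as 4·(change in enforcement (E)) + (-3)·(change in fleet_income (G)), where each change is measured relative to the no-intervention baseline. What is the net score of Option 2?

Baseline:
  U = 47
  B = 101 + 5·47 = 336
  H = 221 − 6·47 − 6·336 = -2077
  E = 212 − 4·47 + 336 − (-2077) = 2437
  G = 185 + 2·47 − 4·2437 = -9469
Option 2 (H := -7, B := 153):
  U = 47
  B = 153
  H = -7
  E = 212 − 4·47 + 153 − (-7) = 184
  G = 185 + 2·47 − 4·184 = -457
ΔE = 184 − 2437 = -2253; ΔG = -457 − (-9469) = 9012
Score = 4·(-2253) + (-3)·9012 = -36048

-36048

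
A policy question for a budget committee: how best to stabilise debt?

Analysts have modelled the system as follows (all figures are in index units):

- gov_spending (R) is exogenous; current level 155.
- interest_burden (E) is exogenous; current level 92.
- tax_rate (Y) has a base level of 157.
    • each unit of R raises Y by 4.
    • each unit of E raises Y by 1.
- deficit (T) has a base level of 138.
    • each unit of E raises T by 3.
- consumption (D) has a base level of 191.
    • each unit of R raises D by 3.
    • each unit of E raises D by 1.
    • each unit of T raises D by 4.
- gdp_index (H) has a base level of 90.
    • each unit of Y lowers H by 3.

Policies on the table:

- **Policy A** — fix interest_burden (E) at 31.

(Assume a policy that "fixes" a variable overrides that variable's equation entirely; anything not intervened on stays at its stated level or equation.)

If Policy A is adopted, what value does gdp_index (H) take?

-2334

Policy A (E := 31):
  R = 155
  E = 31
  Y = 157 + 4·155 + 31 = 808
  H = 90 − 3·808 = -2334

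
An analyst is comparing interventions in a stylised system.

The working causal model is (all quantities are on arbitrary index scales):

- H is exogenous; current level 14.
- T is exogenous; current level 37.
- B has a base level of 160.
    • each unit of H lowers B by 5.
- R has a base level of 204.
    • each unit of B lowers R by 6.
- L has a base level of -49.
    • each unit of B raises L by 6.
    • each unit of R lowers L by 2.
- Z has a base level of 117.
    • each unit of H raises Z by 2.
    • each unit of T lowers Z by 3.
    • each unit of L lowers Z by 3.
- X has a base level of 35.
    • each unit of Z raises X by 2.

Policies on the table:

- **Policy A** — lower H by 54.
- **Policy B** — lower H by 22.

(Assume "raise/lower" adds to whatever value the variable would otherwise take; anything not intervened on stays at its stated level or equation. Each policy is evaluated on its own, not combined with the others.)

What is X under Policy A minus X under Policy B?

Policy A (H − 54):
  H = 14 − 54 = -40
  T = 37
  B = 160 − 5·(-40) = 360
  R = 204 − 6·360 = -1956
  L = -49 + 6·360 − 2·(-1956) = 6023
  Z = 117 + 2·(-40) − 3·37 − 3·6023 = -18143
  X = 35 + 2·(-18143) = -36251
Policy B (H − 22):
  H = 14 − 22 = -8
  T = 37
  B = 160 − 5·(-8) = 200
  R = 204 − 6·200 = -996
  L = -49 + 6·200 − 2·(-996) = 3143
  Z = 117 + 2·(-8) − 3·37 − 3·3143 = -9439
  X = 35 + 2·(-9439) = -18843
X: -36251 − (-18843) = -17408

-17408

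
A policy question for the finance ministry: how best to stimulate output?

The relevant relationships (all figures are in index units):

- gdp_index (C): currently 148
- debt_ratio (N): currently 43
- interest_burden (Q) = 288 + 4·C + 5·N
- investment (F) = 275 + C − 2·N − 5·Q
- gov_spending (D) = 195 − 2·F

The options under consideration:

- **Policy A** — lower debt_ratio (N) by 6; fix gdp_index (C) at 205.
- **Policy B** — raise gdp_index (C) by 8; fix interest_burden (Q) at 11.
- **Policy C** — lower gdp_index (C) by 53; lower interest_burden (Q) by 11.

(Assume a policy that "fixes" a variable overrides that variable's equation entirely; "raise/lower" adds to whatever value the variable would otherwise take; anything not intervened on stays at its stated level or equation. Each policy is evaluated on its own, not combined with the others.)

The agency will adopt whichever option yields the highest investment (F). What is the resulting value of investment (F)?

Policy A (N − 6, C := 205):
  C = 205
  N = 43 − 6 = 37
  Q = 288 + 4·205 + 5·37 = 1293
  F = 275 + 205 − 2·37 − 5·1293 = -6059
Policy B (C + 8, Q := 11):
  C = 148 + 8 = 156
  N = 43
  Q = 11
  F = 275 + 156 − 2·43 − 5·11 = 290
Policy C (C − 53, Q − 11):
  C = 148 − 53 = 95
  N = 43
  Q = 288 + 4·95 + 5·43 (−11 from intervention) = 872
  F = 275 + 95 − 2·43 − 5·872 = -4076
Comparing — Policy A: F=-6059, Policy B: F=290, Policy C: F=-4076. Highest is 290 (Policy B).

290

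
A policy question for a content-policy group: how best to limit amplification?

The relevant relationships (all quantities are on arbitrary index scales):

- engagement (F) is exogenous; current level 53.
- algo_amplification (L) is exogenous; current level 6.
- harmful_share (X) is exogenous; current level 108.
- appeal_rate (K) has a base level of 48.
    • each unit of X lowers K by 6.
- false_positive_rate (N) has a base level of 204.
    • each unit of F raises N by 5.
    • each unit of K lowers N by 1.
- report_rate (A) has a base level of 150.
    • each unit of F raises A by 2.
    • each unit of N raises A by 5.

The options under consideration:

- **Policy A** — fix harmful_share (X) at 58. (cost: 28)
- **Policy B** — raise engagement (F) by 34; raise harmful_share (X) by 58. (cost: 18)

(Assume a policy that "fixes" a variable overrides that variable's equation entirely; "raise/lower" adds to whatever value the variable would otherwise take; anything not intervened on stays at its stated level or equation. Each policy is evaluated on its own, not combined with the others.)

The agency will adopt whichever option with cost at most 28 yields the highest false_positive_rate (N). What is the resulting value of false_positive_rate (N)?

Policy A (X := 58):
  F = 53
  X = 58
  K = 48 − 6·58 = -300
  N = 204 + 5·53 − (-300) = 769
Policy B (F + 34, X + 58):
  F = 53 + 34 = 87
  X = 108 + 58 = 166
  K = 48 − 6·166 = -948
  N = 204 + 5·87 − (-948) = 1587
Comparing — Policy A: N=769, Policy B: N=1587. Highest is 1587 (Policy B).

1587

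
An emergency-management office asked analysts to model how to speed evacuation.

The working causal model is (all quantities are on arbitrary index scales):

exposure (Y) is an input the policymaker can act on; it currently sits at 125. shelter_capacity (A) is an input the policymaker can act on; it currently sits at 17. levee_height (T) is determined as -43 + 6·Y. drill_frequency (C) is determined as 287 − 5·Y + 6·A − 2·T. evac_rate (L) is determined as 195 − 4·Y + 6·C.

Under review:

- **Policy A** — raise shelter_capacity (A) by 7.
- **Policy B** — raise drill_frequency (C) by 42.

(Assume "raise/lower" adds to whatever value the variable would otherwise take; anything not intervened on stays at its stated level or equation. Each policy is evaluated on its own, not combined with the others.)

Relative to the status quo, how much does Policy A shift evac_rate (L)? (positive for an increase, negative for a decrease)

Baseline:
  Y = 125
  A = 17
  T = -43 + 6·125 = 707
  C = 287 − 5·125 + 6·17 − 2·707 = -1650
  L = 195 − 4·125 + 6·(-1650) = -10205
Policy A (A + 7):
  Y = 125
  A = 17 + 7 = 24
  T = -43 + 6·125 = 707
  C = 287 − 5·125 + 6·24 − 2·707 = -1608
  L = 195 − 4·125 + 6·(-1608) = -9953
Change in L: -9953 − (-10205) = 252

252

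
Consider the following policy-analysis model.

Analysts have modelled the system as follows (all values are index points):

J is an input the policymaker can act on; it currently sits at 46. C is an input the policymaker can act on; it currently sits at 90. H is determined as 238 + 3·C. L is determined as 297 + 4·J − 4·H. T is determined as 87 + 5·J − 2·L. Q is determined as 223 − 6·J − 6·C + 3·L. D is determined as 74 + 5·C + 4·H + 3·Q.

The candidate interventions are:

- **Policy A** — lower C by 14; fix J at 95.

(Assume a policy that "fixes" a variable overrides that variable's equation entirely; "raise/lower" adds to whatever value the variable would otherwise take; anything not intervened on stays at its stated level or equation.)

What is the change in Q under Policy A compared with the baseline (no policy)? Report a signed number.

882

Baseline:
  J = 46
  C = 90
  H = 238 + 3·90 = 508
  L = 297 + 4·46 − 4·508 = -1551
  Q = 223 − 6·46 − 6·90 + 3·(-1551) = -5246
Policy A (C − 14, J := 95):
  J = 95
  C = 90 − 14 = 76
  H = 238 + 3·76 = 466
  L = 297 + 4·95 − 4·466 = -1187
  Q = 223 − 6·95 − 6·76 + 3·(-1187) = -4364
Change in Q: -4364 − (-5246) = 882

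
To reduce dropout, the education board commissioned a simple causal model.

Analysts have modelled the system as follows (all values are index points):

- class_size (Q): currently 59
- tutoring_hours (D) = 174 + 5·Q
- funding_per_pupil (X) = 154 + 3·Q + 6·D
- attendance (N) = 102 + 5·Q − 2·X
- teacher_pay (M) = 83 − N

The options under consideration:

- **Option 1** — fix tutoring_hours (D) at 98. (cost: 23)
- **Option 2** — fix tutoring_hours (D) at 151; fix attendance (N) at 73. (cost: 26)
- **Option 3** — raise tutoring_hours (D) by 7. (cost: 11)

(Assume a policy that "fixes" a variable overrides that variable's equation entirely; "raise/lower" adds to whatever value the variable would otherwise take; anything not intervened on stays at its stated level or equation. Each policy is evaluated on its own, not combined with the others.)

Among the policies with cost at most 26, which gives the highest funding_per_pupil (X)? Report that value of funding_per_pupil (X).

Option 1 (D := 98):
  Q = 59
  D = 98
  X = 154 + 3·59 + 6·98 = 919
Option 2 (D := 151, N := 73):
  Q = 59
  D = 151
  X = 154 + 3·59 + 6·151 = 1237
Option 3 (D + 7):
  Q = 59
  D = 174 + 5·59 (+7 from intervention) = 476
  X = 154 + 3·59 + 6·476 = 3187
Comparing — Option 1: X=919, Option 2: X=1237, Option 3: X=3187. Highest is 3187 (Option 3).

3187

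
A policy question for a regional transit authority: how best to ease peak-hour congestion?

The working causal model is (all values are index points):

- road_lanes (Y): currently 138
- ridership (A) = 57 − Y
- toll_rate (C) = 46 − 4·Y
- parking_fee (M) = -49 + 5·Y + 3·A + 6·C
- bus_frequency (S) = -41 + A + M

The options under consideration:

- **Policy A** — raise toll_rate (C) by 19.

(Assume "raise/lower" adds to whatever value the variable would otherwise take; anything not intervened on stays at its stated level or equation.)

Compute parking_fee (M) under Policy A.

-2524

Policy A (C + 19):
  Y = 138
  A = 57 − 138 = -81
  C = 46 − 4·138 (+19 from intervention) = -487
  M = -49 + 5·138 + 3·(-81) + 6·(-487) = -2524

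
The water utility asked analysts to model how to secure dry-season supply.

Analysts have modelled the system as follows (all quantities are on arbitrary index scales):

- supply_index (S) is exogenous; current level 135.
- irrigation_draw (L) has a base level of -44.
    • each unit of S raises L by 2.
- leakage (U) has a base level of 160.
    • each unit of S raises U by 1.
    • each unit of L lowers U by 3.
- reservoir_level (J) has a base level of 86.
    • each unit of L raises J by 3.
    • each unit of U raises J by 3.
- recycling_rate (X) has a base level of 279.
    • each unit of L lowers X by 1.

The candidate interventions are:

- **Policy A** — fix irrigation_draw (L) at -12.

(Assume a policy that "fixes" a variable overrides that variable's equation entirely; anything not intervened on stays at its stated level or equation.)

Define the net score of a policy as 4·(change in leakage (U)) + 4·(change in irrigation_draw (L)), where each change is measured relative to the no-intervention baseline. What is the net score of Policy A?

1904

Baseline:
  S = 135
  L = -44 + 2·135 = 226
  U = 160 + 135 − 3·226 = -383
Policy A (L := -12):
  S = 135
  L = -12
  U = 160 + 135 − 3·(-12) = 331
ΔU = 331 − (-383) = 714; ΔL = -12 − 226 = -238
Score = 4·714 + 4·(-238) = 1904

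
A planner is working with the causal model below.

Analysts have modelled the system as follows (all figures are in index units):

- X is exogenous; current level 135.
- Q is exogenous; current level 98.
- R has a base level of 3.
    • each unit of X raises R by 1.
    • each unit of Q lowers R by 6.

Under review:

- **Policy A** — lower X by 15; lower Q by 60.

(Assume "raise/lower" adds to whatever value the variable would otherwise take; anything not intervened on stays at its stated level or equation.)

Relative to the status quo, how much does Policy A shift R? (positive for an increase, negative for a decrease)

Baseline:
  X = 135
  Q = 98
  R = 3 + 135 − 6·98 = -450
Policy A (X − 15, Q − 60):
  X = 135 − 15 = 120
  Q = 98 − 60 = 38
  R = 3 + 120 − 6·38 = -105
Change in R: -105 − (-450) = 345

345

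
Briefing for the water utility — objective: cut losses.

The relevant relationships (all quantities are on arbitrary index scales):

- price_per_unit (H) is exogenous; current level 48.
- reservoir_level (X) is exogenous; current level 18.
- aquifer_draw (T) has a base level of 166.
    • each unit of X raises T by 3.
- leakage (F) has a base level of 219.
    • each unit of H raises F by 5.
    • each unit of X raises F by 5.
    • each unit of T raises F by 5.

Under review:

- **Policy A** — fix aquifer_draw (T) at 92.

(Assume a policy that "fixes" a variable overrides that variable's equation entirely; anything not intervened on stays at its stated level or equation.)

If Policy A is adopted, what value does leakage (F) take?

1009

Policy A (T := 92):
  H = 48
  X = 18
  T = 92
  F = 219 + 5·48 + 5·18 + 5·92 = 1009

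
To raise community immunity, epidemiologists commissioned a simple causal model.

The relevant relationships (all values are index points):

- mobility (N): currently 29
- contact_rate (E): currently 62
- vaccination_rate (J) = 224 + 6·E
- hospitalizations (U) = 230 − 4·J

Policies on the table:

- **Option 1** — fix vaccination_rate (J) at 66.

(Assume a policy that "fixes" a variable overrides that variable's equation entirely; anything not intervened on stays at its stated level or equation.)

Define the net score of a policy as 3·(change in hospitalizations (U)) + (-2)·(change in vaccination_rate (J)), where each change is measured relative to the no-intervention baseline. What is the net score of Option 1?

Baseline:
  E = 62
  J = 224 + 6·62 = 596
  U = 230 − 4·596 = -2154
Option 1 (J := 66):
  E = 62
  J = 66
  U = 230 − 4·66 = -34
ΔU = -34 − (-2154) = 2120; ΔJ = 66 − 596 = -530
Score = 3·2120 + (-2)·(-530) = 7420

7420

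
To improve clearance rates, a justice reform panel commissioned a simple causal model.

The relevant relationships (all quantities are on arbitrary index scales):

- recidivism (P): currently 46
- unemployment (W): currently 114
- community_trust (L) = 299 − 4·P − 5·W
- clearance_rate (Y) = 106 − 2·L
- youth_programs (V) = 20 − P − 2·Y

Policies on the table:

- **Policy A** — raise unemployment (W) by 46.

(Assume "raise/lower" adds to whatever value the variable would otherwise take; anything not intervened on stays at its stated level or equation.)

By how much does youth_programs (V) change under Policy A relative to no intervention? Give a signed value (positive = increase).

Baseline:
  P = 46
  W = 114
  L = 299 − 4·46 − 5·114 = -455
  Y = 106 − 2·(-455) = 1016
  V = 20 − 46 − 2·1016 = -2058
Policy A (W + 46):
  P = 46
  W = 114 + 46 = 160
  L = 299 − 4·46 − 5·160 = -685
  Y = 106 − 2·(-685) = 1476
  V = 20 − 46 − 2·1476 = -2978
Change in V: -2978 − (-2058) = -920

-920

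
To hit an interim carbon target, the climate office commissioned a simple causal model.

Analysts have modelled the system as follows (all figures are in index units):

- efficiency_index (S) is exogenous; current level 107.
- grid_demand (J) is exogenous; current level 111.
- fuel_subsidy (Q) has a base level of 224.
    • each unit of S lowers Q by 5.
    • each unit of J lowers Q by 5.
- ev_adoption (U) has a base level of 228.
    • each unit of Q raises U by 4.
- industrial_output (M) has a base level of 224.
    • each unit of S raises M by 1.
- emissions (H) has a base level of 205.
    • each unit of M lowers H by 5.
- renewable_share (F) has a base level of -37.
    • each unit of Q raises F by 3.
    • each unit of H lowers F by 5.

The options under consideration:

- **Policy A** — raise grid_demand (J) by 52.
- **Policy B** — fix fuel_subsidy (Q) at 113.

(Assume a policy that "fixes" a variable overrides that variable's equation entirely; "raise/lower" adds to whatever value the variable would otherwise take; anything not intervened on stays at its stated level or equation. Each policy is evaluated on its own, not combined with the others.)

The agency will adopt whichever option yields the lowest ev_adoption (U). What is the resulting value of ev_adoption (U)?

-4276

Policy A (J + 52):
  S = 107
  J = 111 + 52 = 163
  Q = 224 − 5·107 − 5·163 = -1126
  U = 228 + 4·(-1126) = -4276
Policy B (Q := 113):
  S = 107
  J = 111
  Q = 113
  U = 228 + 4·113 = 680
Comparing — Policy A: U=-4276, Policy B: U=680. Lowest is -4276 (Policy A).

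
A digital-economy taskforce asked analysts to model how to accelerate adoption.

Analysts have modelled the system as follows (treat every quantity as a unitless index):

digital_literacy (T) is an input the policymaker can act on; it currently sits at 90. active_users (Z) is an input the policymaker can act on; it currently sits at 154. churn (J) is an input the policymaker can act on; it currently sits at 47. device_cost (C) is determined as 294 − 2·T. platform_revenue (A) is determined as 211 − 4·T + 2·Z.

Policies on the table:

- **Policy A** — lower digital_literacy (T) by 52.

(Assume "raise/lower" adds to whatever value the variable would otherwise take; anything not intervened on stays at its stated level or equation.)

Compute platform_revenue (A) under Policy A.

Policy A (T − 52):
  T = 90 − 52 = 38
  Z = 154
  A = 211 − 4·38 + 2·154 = 367

367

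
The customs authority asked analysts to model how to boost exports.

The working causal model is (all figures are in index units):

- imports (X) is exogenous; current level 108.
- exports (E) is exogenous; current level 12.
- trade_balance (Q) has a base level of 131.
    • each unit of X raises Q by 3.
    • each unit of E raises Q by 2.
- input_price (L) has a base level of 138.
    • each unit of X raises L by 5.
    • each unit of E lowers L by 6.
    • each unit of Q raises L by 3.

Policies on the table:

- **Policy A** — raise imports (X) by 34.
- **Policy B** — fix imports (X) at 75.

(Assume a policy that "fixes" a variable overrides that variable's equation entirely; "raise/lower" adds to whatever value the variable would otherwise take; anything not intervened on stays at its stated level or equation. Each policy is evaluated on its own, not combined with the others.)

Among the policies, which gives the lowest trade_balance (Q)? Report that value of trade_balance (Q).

380

Policy A (X + 34):
  X = 108 + 34 = 142
  E = 12
  Q = 131 + 3·142 + 2·12 = 581
Policy B (X := 75):
  X = 75
  E = 12
  Q = 131 + 3·75 + 2·12 = 380
Comparing — Policy A: Q=581, Policy B: Q=380. Lowest is 380 (Policy B).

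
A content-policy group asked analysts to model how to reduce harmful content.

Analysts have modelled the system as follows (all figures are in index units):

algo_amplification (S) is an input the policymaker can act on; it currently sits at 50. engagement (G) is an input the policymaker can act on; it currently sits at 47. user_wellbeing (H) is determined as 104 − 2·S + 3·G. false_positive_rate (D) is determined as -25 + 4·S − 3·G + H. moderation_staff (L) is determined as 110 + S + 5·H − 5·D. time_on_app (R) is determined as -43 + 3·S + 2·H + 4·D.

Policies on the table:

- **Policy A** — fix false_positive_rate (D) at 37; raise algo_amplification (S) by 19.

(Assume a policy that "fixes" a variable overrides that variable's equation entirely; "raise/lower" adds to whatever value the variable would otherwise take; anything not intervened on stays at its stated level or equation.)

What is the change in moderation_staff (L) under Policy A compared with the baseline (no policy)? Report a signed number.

Baseline:
  S = 50
  G = 47
  H = 104 − 2·50 + 3·47 = 145
  D = -25 + 4·50 − 3·47 + 145 = 179
  L = 110 + 50 + 5·145 − 5·179 = -10
Policy A (D := 37, S + 19):
  S = 50 + 19 = 69
  G = 47
  H = 104 − 2·69 + 3·47 = 107
  D = 37
  L = 110 + 69 + 5·107 − 5·37 = 529
Change in L: 529 − (-10) = 539

539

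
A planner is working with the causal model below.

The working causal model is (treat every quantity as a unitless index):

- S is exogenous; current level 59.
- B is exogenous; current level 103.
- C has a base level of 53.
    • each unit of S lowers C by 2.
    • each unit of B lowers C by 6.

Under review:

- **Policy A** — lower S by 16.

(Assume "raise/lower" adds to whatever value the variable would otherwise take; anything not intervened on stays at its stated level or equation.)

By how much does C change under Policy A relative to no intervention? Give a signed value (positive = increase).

32

Baseline:
  S = 59
  B = 103
  C = 53 − 2·59 − 6·103 = -683
Policy A (S − 16):
  S = 59 − 16 = 43
  B = 103
  C = 53 − 2·43 − 6·103 = -651
Change in C: -651 − (-683) = 32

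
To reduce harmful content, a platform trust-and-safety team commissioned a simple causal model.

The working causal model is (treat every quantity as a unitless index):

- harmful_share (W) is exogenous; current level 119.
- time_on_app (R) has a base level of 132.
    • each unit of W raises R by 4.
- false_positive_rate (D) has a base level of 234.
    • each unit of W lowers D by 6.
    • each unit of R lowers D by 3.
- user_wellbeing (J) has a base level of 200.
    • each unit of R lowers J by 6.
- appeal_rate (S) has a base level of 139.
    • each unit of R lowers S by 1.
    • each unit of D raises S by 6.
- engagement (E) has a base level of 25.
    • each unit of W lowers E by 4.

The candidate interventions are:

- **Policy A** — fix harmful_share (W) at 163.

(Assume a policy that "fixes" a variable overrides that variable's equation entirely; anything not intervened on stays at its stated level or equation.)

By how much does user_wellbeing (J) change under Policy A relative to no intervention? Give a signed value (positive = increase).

Baseline:
  W = 119
  R = 132 + 4·119 = 608
  J = 200 − 6·608 = -3448
Policy A (W := 163):
  W = 163
  R = 132 + 4·163 = 784
  J = 200 − 6·784 = -4504
Change in J: -4504 − (-3448) = -1056

-1056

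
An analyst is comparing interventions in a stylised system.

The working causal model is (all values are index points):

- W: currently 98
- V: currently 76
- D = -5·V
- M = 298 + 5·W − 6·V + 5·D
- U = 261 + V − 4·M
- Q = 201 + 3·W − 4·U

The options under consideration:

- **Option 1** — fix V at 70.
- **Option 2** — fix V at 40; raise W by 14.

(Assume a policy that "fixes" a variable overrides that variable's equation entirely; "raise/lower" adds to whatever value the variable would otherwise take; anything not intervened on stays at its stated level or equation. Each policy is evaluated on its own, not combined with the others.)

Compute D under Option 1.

-350

Option 1 (V := 70):
  V = 70
  D = 0 − 5·70 = -350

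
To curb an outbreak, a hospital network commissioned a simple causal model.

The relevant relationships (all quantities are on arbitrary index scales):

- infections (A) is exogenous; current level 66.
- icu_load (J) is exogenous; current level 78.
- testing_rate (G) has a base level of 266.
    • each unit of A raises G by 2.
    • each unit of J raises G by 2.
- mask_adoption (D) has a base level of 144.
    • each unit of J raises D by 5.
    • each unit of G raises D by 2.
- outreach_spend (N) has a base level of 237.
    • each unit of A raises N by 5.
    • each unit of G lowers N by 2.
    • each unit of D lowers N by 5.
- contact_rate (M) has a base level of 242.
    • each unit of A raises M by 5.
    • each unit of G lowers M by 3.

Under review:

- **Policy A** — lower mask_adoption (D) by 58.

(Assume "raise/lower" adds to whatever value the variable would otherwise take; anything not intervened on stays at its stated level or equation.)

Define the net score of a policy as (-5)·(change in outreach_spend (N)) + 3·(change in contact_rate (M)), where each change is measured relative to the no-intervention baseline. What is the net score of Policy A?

Baseline:
  A = 66
  J = 78
  G = 266 + 2·66 + 2·78 = 554
  D = 144 + 5·78 + 2·554 = 1642
  N = 237 + 5·66 − 2·554 − 5·1642 = -8751
  M = 242 + 5·66 − 3·554 = -1090
Policy A (D − 58):
  A = 66
  J = 78
  G = 266 + 2·66 + 2·78 = 554
  D = 144 + 5·78 + 2·554 (−58 from intervention) = 1584
  N = 237 + 5·66 − 2·554 − 5·1584 = -8461
  M = 242 + 5·66 − 3·554 = -1090
ΔN = -8461 − (-8751) = 290; ΔM = -1090 − (-1090) = 0
Score = (-5)·290 + 3·0 = -1450

-1450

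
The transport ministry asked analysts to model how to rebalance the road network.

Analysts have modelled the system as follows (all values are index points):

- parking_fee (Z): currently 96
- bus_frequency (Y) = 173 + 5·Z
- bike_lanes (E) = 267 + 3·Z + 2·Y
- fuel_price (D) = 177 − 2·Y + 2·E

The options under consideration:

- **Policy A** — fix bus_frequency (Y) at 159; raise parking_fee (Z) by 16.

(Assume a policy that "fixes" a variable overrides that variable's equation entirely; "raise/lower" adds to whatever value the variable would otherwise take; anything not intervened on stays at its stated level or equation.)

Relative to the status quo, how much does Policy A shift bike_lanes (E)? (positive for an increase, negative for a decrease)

Baseline:
  Z = 96
  Y = 173 + 5·96 = 653
  E = 267 + 3·96 + 2·653 = 1861
Policy A (Y := 159, Z + 16):
  Z = 96 + 16 = 112
  Y = 159
  E = 267 + 3·112 + 2·159 = 921
Change in E: 921 − 1861 = -940

-940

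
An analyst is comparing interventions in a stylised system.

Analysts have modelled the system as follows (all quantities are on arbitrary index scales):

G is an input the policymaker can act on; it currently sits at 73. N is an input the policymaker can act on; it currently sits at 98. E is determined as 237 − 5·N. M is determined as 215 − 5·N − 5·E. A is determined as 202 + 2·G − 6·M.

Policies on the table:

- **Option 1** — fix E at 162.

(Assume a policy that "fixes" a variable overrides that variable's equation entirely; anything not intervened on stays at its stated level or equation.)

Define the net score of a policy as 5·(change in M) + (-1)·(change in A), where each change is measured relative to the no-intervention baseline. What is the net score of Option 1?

-22825

Baseline:
  G = 73
  N = 98
  E = 237 − 5·98 = -253
  M = 215 − 5·98 − 5·(-253) = 990
  A = 202 + 2·73 − 6·990 = -5592
Option 1 (E := 162):
  G = 73
  N = 98
  E = 162
  M = 215 − 5·98 − 5·162 = -1085
  A = 202 + 2·73 − 6·(-1085) = 6858
ΔM = -1085 − 990 = -2075; ΔA = 6858 − (-5592) = 12450
Score = 5·(-2075) + (-1)·12450 = -22825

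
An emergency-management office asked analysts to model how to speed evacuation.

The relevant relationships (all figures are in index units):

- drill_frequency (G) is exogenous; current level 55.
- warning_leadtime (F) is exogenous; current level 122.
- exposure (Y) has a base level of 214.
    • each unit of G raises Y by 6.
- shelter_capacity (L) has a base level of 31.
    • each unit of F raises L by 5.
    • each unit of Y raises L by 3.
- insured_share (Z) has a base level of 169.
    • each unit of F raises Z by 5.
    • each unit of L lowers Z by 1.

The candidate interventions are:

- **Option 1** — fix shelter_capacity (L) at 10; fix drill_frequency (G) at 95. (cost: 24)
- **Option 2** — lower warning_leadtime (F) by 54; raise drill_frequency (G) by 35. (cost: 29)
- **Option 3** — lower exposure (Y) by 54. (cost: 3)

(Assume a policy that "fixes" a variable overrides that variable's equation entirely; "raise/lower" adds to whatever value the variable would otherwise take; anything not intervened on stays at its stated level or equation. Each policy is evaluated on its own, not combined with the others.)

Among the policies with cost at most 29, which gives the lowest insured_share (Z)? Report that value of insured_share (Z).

Option 1 (L := 10, G := 95):
  G = 95
  F = 122
  Y = 214 + 6·95 = 784
  L = 10
  Z = 169 + 5·122 − 10 = 769
Option 2 (F − 54, G + 35):
  G = 55 + 35 = 90
  F = 122 − 54 = 68
  Y = 214 + 6·90 = 754
  L = 31 + 5·68 + 3·754 = 2633
  Z = 169 + 5·68 − 2633 = -2124
Option 3 (Y − 54):
  G = 55
  F = 122
  Y = 214 + 6·55 (−54 from intervention) = 490
  L = 31 + 5·122 + 3·490 = 2111
  Z = 169 + 5·122 − 2111 = -1332
Comparing — Option 1: Z=769, Option 2: Z=-2124, Option 3: Z=-1332. Lowest is -2124 (Option 2).

-2124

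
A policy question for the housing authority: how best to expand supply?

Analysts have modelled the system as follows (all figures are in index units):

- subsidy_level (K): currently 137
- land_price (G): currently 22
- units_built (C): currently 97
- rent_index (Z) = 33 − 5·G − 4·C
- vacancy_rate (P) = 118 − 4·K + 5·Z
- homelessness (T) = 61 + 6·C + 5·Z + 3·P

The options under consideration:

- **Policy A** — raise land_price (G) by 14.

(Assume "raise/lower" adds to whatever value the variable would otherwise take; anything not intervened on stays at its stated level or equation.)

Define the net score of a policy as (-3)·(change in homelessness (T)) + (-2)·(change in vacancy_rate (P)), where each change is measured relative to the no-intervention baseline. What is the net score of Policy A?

4900

Baseline:
  K = 137
  G = 22
  C = 97
  Z = 33 − 5·22 − 4·97 = -465
  P = 118 − 4·137 + 5·(-465) = -2755
  T = 61 + 6·97 + 5·(-465) + 3·(-2755) = -9947
Policy A (G + 14):
  K = 137
  G = 22 + 14 = 36
  C = 97
  Z = 33 − 5·36 − 4·97 = -535
  P = 118 − 4·137 + 5·(-535) = -3105
  T = 61 + 6·97 + 5·(-535) + 3·(-3105) = -11347
ΔT = -11347 − (-9947) = -1400; ΔP = -3105 − (-2755) = -350
Score = (-3)·(-1400) + (-2)·(-350) = 4900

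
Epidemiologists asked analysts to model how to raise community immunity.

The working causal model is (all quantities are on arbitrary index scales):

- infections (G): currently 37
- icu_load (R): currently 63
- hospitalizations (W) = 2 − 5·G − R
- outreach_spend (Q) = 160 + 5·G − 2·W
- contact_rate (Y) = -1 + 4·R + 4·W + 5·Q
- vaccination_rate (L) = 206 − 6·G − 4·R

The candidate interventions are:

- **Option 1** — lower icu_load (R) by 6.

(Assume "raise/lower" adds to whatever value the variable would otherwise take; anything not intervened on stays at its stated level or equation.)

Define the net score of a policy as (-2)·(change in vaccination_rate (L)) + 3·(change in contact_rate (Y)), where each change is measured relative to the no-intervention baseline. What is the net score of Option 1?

Baseline:
  G = 37
  R = 63
  W = 2 − 5·37 − 63 = -246
  Q = 160 + 5·37 − 2·(-246) = 837
  Y = -1 + 4·63 + 4·(-246) + 5·837 = 3452
  L = 206 − 6·37 − 4·63 = -268
Option 1 (R − 6):
  G = 37
  R = 63 − 6 = 57
  W = 2 − 5·37 − 57 = -240
  Q = 160 + 5·37 − 2·(-240) = 825
  Y = -1 + 4·57 + 4·(-240) + 5·825 = 3392
  L = 206 − 6·37 − 4·57 = -244
ΔL = -244 − (-268) = 24; ΔY = 3392 − 3452 = -60
Score = (-2)·24 + 3·(-60) = -228

-228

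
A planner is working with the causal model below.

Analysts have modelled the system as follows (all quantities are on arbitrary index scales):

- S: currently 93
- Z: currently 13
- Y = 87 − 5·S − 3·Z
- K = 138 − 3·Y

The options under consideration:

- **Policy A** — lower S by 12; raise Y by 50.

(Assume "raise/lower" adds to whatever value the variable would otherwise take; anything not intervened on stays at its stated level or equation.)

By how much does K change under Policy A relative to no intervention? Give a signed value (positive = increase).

-330

Baseline:
  S = 93
  Z = 13
  Y = 87 − 5·93 − 3·13 = -417
  K = 138 − 3·(-417) = 1389
Policy A (S − 12, Y + 50):
  S = 93 − 12 = 81
  Z = 13
  Y = 87 − 5·81 − 3·13 (+50 from intervention) = -307
  K = 138 − 3·(-307) = 1059
Change in K: 1059 − 1389 = -330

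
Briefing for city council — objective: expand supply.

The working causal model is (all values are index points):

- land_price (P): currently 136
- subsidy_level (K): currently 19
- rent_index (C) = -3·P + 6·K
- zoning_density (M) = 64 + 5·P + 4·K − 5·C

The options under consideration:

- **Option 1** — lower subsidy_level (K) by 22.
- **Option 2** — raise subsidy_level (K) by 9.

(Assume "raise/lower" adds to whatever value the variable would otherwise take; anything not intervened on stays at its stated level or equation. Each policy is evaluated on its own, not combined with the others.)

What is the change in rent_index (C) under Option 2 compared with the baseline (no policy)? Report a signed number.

54

Baseline:
  P = 136
  K = 19
  C = 0 − 3·136 + 6·19 = -294
Option 2 (K + 9):
  P = 136
  K = 19 + 9 = 28
  C = 0 − 3·136 + 6·28 = -240
Change in C: -240 − (-294) = 54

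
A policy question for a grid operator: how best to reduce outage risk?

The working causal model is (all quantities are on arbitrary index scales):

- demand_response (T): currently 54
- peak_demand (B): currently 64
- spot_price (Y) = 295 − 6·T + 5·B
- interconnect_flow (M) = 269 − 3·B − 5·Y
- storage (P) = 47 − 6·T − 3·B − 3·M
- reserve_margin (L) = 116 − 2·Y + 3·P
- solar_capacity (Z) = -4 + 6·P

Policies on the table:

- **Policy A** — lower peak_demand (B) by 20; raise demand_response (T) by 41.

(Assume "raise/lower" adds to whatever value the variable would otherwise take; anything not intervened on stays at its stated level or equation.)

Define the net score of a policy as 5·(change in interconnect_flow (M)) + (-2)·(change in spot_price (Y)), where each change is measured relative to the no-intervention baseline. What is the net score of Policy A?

Baseline:
  T = 54
  B = 64
  Y = 295 − 6·54 + 5·64 = 291
  M = 269 − 3·64 − 5·291 = -1378
Policy A (B − 20, T + 41):
  T = 54 + 41 = 95
  B = 64 − 20 = 44
  Y = 295 − 6·95 + 5·44 = -55
  M = 269 − 3·44 − 5·(-55) = 412
ΔM = 412 − (-1378) = 1790; ΔY = -55 − 291 = -346
Score = 5·1790 + (-2)·(-346) = 9642

9642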